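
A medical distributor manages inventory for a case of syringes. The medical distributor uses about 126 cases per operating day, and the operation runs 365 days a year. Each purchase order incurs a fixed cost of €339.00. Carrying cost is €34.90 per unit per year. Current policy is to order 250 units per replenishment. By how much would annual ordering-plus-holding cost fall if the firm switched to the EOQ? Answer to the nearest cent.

Annual demand D = 126 × 365 = 45,990.
EOQ = √(2DS/H) = √(2 × 45,990 × 339 / 34.9) ≈ 945.22.
Cost at Q* = (D/Q*)S + (Q*/2)H = √(2DSH) ≈ €32,988.25.
Cost at Q = 250: (45,990/250)×339 + (250/2)×34.9 = €62,362.44 + €4,362.50 = €66,724.94.
Excess = €66,724.94 − €32,988.25 = €33,736.69.

Extra cost ≈ €33,736.69 per year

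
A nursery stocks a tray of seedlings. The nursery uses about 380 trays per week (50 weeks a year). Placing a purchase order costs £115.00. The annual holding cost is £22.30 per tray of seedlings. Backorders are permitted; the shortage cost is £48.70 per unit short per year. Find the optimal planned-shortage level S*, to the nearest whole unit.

S* ≈ 168 trays

Annual demand D = 380 × 50 = 19,000.
With planned backorders, Q* = √(2DS/H) · √((H+B)/B).
√(2DS/H) = √(2 × 19,000 × 115 / 22.3) = 442.678.
√((H+B)/B) = √((22.3+48.7)/48.7) = 1.2074.
Q* ≈ 534.506.
S* = Q* · H/(H+B) = 534.506 × 22.3/71 ≈ 167.880.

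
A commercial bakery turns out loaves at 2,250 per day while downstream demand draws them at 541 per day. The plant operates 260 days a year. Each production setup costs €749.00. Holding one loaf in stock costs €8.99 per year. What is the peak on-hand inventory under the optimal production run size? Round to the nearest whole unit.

Annual demand D = 541 × 260 = 140,660.
Production build-up factor (1 − d/p) = 1 − 541/2,250 = 0.7596.
Q* = √(2DS / (H(1 − d/p))) = √(2 × 140,660 × 749 / (8.99 × 0.7596)).
= √(210,708,680 / 6.8284) ≈ 5554.968.
Maximum inventory = Q*(1 − d/p) = 5554.968 × 0.7596 ≈ 4219.307.

I_max ≈ 4,219 loaves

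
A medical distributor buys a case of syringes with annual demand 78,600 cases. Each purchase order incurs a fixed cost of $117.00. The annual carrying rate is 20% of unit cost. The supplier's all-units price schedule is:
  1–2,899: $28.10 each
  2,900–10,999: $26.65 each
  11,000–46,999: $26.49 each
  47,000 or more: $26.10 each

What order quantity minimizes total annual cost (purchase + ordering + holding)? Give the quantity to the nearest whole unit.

Q* ≈ 2,900 cases

Holding cost per unit per year at price C is H = 0.20·C.
For each price level, check whether its EOQ is feasible; otherwise the best quantity at that price is the breakpoint.
EOQ at $28.10 = 1809.1 (feasible in tier 1): TC = 78,600×$28.10 + (78,600/1809.1)×117 + (1809.1/2)×0.20×$28.10 = $2,218,826.87.
EOQ at $26.65 = 1857.6 < 2900, so use break Q=2900: TC = 78,600×$26.65 + (78,600/2900.0)×117 + (2900.0/2)×0.20×$26.65 = $2,105,589.60.
EOQ at $26.49 = 1863.2 < 11000, so use break Q=11000: TC = 78,600×$26.49 + (78,600/11000.0)×117 + (11000.0/2)×0.20×$26.49 = $2,112,089.02.
EOQ at $26.10 = 1877.1 < 47000, so use break Q=47000: TC = 78,600×$26.10 + (78,600/47000.0)×117 + (47000.0/2)×0.20×$26.10 = $2,174,325.66.
Lowest total cost is $2,105,589.60 at Q = 2900.0.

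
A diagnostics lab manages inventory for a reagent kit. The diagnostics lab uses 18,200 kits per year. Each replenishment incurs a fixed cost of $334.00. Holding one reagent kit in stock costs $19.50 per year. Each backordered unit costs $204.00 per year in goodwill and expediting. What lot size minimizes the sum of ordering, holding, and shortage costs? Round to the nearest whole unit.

Q* ≈ 826 kits

With planned backorders, Q* = √(2DS/H) · √((H+B)/B).
√(2DS/H) = √(2 × 18,200 × 334 / 19.5) = 789.599.
√((H+B)/B) = √((19.5+204)/204) = 1.0467.
Q* ≈ 826.476.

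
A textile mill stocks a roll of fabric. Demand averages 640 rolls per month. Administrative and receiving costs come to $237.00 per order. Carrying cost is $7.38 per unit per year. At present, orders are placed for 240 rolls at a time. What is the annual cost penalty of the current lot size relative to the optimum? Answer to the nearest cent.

Annual demand D = 640 × 12 = 7,680.
EOQ = √(2DS/H) = √(2 × 7,680 × 237 / 7.38) ≈ 702.33.
Cost at Q* = (D/Q*)S + (Q*/2)H = √(2DSH) ≈ $5,183.20.
Cost at Q = 240: (7,680/240)×237 + (240/2)×7.38 = $7,584.00 + $885.60 = $8,469.60.
Excess = $8,469.60 − $5,183.20 = $3,286.40.

Extra cost ≈ $3,286.40 per year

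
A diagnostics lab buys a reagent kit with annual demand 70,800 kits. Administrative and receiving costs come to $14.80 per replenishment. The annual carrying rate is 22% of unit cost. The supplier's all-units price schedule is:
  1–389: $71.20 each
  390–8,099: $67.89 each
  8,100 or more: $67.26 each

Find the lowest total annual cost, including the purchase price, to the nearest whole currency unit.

TC* ≈ $4,812,211

Holding cost per unit per year at price C is H = 0.22·C.
Evaluate total cost at each tier's feasible EOQ or, if the EOQ is below the tier, at the tier's minimum quantity.
EOQ at $71.20 = 365.8 (feasible in tier 1): TC = 70,800×$71.20 + (70,800/365.8)×14.8 + (365.8/2)×0.22×$71.20 = $5,046,689.46.
EOQ at $67.89 = 374.6 < 390, so use break Q=390: TC = 70,800×$67.89 + (70,800/390.0)×14.8 + (390.0/2)×0.22×$67.89 = $4,812,211.25.
EOQ at $67.26 = 376.3 < 8100, so use break Q=8100: TC = 70,800×$67.26 + (70,800/8100.0)×14.8 + (8100.0/2)×0.22×$67.26 = $4,822,066.02.
Lowest total cost among the candidates is at Q = 390.0.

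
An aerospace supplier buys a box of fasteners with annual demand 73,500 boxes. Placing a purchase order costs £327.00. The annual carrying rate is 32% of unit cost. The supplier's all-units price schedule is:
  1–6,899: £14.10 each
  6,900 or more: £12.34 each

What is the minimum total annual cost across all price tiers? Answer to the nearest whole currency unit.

TC* ≈ £924,097

Holding cost per unit per year at price C is H = 0.32·C.
Candidates are each tier's EOQ (if it falls in that tier) and each price-break quantity.
EOQ at £14.10 = 3264.0 (feasible in tier 1): TC = 73,500×£14.10 + (73,500/3264.0)×327 + (3264.0/2)×0.32×£14.10 = £1,051,077.10.
EOQ at £12.34 = 3489.0 < 6900, so use break Q=6900: TC = 73,500×£12.34 + (73,500/6900.0)×327 + (6900.0/2)×0.32×£12.34 = £924,096.62.
Lowest total cost among the candidates is at Q = 6900.0.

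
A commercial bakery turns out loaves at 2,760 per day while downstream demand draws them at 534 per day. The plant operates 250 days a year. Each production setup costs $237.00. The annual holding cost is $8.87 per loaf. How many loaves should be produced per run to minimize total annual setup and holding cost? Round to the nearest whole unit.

Q* ≈ 2,974 loaves

Annual demand D = 534 × 250 = 133,500.
Production build-up factor (1 − d/p) = 1 − 534/2,760 = 0.8065.
Q* = √(2DS / (H(1 − d/p))) = √(2 × 133,500 × 237 / (8.87 × 0.8065)).
= √(63,279,000 / 7.1538) ≈ 2974.130.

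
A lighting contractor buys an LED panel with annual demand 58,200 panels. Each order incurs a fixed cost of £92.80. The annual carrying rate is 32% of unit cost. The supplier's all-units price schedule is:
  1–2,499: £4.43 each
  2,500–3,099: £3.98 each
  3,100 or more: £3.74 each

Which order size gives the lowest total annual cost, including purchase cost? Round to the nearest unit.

Q* ≈ 3,100 panels

Holding cost per unit per year at price C is H = 0.32·C.
Candidates are each tier's EOQ (if it falls in that tier) and each price-break quantity.
Tier 1 (£4.43): EOQ = 2760.4 exceeds tier's upper bound 2499, so this tier is dominated.
EOQ at £3.98 = 2912.3 (feasible in tier 2): TC = 58,200×£3.98 + (58,200/2912.3)×92.8 + (2912.3/2)×0.32×£3.98 = £235,345.09.
EOQ at £3.74 = 3004.3 < 3100, so use break Q=3100: TC = 58,200×£3.74 + (58,200/3100.0)×92.8 + (3100.0/2)×0.32×£3.74 = £221,265.29.
Lowest total cost is £221,265.29 at Q = 3100.0.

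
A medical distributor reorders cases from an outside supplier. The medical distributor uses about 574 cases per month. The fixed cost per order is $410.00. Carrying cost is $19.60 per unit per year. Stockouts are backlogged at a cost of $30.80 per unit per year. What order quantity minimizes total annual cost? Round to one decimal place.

Annual demand D = 574 × 12 = 6,888.
With planned backorders, Q* = √(2DS/H) · √((H+B)/B).
√(2DS/H) = √(2 × 6,888 × 410 / 19.6) = 536.816.
√((H+B)/B) = √((19.6+30.8)/30.8) = 1.2792.
Q* ≈ 686.697.

Q* ≈ 686.7 cases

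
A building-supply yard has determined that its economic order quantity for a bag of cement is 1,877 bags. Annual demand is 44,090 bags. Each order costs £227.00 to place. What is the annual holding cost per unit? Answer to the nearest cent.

Squaring Q* = √(2DS/H) gives Q*² = 2DS/H.
From Q* = √(2DS/H): H = 2DS / Q*² = 2 × 44,090 × 227 / 1,877² = 5.6816.

H ≈ £5.68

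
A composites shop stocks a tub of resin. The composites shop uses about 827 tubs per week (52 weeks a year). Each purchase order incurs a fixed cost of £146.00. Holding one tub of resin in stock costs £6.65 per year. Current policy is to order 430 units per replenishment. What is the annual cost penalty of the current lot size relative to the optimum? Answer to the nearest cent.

Extra cost ≈ £6,892.99 per year

Annual demand D = 827 × 52 = 43,004.
EOQ = √(2DS/H) = √(2 × 43,004 × 146 / 6.65) ≈ 1374.15.
Cost at Q* = (D/Q*)S + (Q*/2)H = √(2DSH) ≈ £9,138.12.
Cost at Q = 430: (43,004/430)×146 + (430/2)×6.65 = £14,601.36 + £1,429.75 = £16,031.11.
Excess = £16,031.11 − £9,138.12 = £6,892.99.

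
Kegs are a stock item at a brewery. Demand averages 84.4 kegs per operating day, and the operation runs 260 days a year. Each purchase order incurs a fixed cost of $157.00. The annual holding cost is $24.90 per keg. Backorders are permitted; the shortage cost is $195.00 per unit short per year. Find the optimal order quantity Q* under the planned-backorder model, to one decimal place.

Q* ≈ 558.6 kegs

Annual demand D = 84.4 × 260 = 21,944.
With planned backorders, Q* = √(2DS/H) · √((H+B)/B).
√(2DS/H) = √(2 × 21,944 × 157 / 24.9) = 526.045.
√((H+B)/B) = √((24.9+195)/195) = 1.0619.
Q* ≈ 558.622.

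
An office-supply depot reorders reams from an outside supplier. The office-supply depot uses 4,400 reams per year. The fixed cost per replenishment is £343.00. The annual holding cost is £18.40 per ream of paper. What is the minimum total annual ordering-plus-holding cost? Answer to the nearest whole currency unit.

TC* ≈ £7,452

The optimal lot size = √(2DS/H) = √(2 × 4,400 × 343 / 18.4) ≈ 405.02.
At the optimum the two cost components are equal, so total cost = 2·(Q*/2)H = Q*·H.
Minimum total = √(2DSH) = √(2 × 4,400 × 343 × 18.4) ≈ 7452.420.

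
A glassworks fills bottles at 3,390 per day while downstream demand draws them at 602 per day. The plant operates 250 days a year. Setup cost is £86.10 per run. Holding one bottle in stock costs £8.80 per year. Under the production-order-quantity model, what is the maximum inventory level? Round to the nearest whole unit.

Annual demand D = 602 × 250 = 150,500.
Production build-up factor (1 − d/p) = 1 − 602/3,390 = 0.8224.
Q* = √(2DS / (H(1 − d/p))) = √(2 × 150,500 × 86.1 / (8.8 × 0.8224)).
= √(25,916,100 / 7.2373) ≈ 1892.330.
Maximum inventory = Q*(1 − d/p) = 1892.330 × 0.8224 ≈ 1556.288.

I_max ≈ 1,556 bottles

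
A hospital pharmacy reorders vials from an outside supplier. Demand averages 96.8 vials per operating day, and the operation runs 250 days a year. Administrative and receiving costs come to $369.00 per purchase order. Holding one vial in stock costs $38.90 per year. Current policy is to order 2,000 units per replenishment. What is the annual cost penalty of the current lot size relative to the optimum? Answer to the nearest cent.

Annual demand D = 96.8 × 250 = 24,200.
EOQ = √(2DS/H) = √(2 × 24,200 × 369 / 38.9) ≈ 677.58.
Cost at Q* = (D/Q*)S + (Q*/2)H = √(2DSH) ≈ $26,357.89.
Cost at Q = 2,000: (24,200/2,000)×369 + (2,000/2)×38.9 = $4,464.90 + $38,900.00 = $43,364.90.
Excess = $43,364.90 − $26,357.89 = $17,007.01.

Extra cost ≈ $17,007.01 per year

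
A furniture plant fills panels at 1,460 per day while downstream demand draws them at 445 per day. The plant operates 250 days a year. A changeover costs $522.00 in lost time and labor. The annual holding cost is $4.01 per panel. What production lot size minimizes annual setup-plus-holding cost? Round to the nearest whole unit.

Annual demand D = 445 × 250 = 111,250.
Production build-up factor (1 − d/p) = 1 − 445/1,460 = 0.6952.
Q* = √(2DS / (H(1 − d/p))) = √(2 × 111,250 × 522 / (4.01 × 0.6952)).
= √(116,145,000 / 2.7878) ≈ 6454.632.

Q* ≈ 6,455 panels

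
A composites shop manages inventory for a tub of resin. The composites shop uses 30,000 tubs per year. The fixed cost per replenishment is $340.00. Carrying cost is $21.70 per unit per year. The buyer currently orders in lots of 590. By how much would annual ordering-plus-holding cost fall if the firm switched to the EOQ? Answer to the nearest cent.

Extra cost ≈ $2,649.67 per year

EOQ = √(2DS/H) = √(2 × 30,000 × 340 / 21.7) ≈ 969.58.
Cost at Q* = (D/Q*)S + (Q*/2)H = √(2DSH) ≈ $21,039.96.
Cost at Q = 590: (30,000/590)×340 + (590/2)×21.7 = $17,288.14 + $6,401.50 = $23,689.64.
Excess = $23,689.64 − $21,039.96 = $2,649.67.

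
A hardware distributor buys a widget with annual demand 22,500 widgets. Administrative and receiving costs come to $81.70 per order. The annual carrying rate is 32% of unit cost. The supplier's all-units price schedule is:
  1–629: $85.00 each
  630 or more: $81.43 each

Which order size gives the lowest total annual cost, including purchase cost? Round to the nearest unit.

Q* ≈ 630 widgets

Holding cost per unit per year at price C is H = 0.32·C.
Candidates are each tier's EOQ (if it falls in that tier) and each price-break quantity.
EOQ at $85.00 = 367.6 (feasible in tier 1): TC = 22,500×$85.00 + (22,500/367.6)×81.7 + (367.6/2)×0.32×$85.00 = $1,922,500.04.
EOQ at $81.43 = 375.6 < 630, so use break Q=630: TC = 22,500×$81.43 + (22,500/630.0)×81.7 + (630.0/2)×0.32×$81.43 = $1,843,301.00.
Lowest total cost is $1,843,301.00 at Q = 630.0.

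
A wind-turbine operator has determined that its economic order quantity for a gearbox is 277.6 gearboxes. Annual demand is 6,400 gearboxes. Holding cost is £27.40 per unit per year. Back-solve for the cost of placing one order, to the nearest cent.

Invert the EOQ relation Q*² = 2DS/H.
From Q* = √(2DS/H): S = Q*²H / (2D) = 277.6² × 27.4 / (2 × 6,400) = 164.9603.

S ≈ £164.96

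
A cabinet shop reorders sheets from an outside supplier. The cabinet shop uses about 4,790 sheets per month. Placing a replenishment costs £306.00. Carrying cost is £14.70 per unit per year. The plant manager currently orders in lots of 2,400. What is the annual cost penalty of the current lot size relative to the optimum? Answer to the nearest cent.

Annual demand D = 4,790 × 12 = 57,480.
EOQ = √(2DS/H) = √(2 × 57,480 × 306 / 14.7) ≈ 1546.95.
Cost at Q* = (D/Q*)S + (Q*/2)H = √(2DSH) ≈ £22,740.12.
Cost at Q = 2,400: (57,480/2,400)×306 + (2,400/2)×14.7 = £7,328.70 + £17,640.00 = £24,968.70.
Excess = £24,968.70 − £22,740.12 = £2,228.58.

Extra cost ≈ £2,228.58 per year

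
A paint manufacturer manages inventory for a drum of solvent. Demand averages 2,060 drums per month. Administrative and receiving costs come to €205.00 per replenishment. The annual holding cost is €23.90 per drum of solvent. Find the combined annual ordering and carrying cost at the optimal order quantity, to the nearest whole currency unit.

TC* ≈ €15,564

Annual demand D = 2,060 × 12 = 24,720.
EOQ = √(2DS/H) = √(2 × 24,720 × 205 / 23.9) ≈ 651.20.
At the optimum the two cost components are equal, so total cost = 2·(Q*/2)H = Q*·H.
Minimum total = √(2DSH) = √(2 × 24,720 × 205 × 23.9) ≈ 15563.781.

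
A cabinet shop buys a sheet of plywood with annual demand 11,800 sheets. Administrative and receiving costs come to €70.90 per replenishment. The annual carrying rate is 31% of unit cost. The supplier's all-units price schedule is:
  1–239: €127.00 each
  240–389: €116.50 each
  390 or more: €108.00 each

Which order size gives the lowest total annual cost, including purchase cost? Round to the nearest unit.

Q* ≈ 390 sheets

Holding cost per unit per year at price C is H = 0.31·C.
Evaluate total cost at each tier's feasible EOQ or, if the EOQ is below the tier, at the tier's minimum quantity.
EOQ at €127.00 = 206.2 (feasible in tier 1): TC = 11,800×€127.00 + (11,800/206.2)×70.9 + (206.2/2)×0.31×€127.00 = €1,506,716.37.
EOQ at €116.50 = 215.2 < 240, so use break Q=240: TC = 11,800×€116.50 + (11,800/240.0)×70.9 + (240.0/2)×0.31×€116.50 = €1,382,519.72.
EOQ at €108.00 = 223.6 < 390, so use break Q=390: TC = 11,800×€108.00 + (11,800/390.0)×70.9 + (390.0/2)×0.31×€108.00 = €1,283,073.78.
Lowest total cost is €1,283,073.78 at Q = 390.0.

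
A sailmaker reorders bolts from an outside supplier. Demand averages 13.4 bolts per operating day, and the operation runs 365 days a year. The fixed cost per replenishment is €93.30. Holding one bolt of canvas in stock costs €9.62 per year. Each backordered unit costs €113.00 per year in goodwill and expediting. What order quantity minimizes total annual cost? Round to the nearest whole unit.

Q* ≈ 321 bolts

Annual demand D = 13.4 × 365 = 4,891.
With planned backorders, Q* = √(2DS/H) · √((H+B)/B).
√(2DS/H) = √(2 × 4,891 × 93.3 / 9.62) = 308.012.
√((H+B)/B) = √((9.62+113)/113) = 1.0417.
Q* ≈ 320.855.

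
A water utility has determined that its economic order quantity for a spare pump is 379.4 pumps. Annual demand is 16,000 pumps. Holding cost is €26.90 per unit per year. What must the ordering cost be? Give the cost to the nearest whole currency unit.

S ≈ €121

Invert the EOQ relation Q*² = 2DS/H.
From Q* = √(2DS/H): S = Q*²H / (2D) = 379.4² × 26.9 / (2 × 16,000) = 121.0032.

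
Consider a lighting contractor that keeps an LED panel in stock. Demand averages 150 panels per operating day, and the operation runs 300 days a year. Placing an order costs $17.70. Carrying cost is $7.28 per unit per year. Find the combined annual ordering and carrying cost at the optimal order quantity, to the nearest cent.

TC* ≈ $3,405.44

Annual demand D = 150 × 300 = 45,000.
Q* = √(2DS/H) = √(2 × 45,000 × 17.7 / 7.28) ≈ 467.78.
At Q*, ordering cost (D/Q*)S equals holding cost (Q*/2)H, each = √(DSH/2).
Minimum total = √(2DSH) = √(2 × 45,000 × 17.7 × 7.28) ≈ 3405.443.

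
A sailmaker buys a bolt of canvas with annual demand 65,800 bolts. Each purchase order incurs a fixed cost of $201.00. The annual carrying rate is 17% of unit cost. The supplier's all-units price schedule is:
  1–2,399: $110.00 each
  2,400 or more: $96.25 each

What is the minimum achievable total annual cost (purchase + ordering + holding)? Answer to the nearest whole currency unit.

Holding cost per unit per year at price C is H = 0.17·C.
Candidates are each tier's EOQ (if it falls in that tier) and each price-break quantity.
EOQ at $110.00 = 1189.3 (feasible in tier 1): TC = 65,800×$110.00 + (65,800/1189.3)×201 + (1189.3/2)×0.17×$110.00 = $7,260,240.61.
EOQ at $96.25 = 1271.5 < 2400, so use break Q=2400: TC = 65,800×$96.25 + (65,800/2400.0)×201 + (2400.0/2)×0.17×$96.25 = $6,358,395.75.
Lowest total cost among the candidates is at Q = 2400.0.

TC* ≈ $6,358,396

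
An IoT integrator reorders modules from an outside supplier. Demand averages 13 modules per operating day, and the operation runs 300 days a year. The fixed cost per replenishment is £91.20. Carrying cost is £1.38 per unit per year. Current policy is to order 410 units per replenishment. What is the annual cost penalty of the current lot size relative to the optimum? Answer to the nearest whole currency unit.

Extra cost ≈ £160 per year

Annual demand D = 13 × 300 = 3,900.
EOQ = √(2DS/H) = √(2 × 3,900 × 91.2 / 1.38) ≈ 717.97.
Cost at Q* = (D/Q*)S + (Q*/2)H = √(2DSH) ≈ £990.80.
Cost at Q = 410: (3,900/410)×91.2 + (410/2)×1.38 = £867.51 + £282.90 = £1,150.41.
Excess = £1,150.41 − £990.80 = £159.62.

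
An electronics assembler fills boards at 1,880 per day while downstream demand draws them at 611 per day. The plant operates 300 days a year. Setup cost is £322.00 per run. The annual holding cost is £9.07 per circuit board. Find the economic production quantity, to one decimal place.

Annual demand D = 611 × 300 = 183,300.
Production build-up factor (1 − d/p) = 1 − 611/1,880 = 0.6750.
Q* = √(2DS / (H(1 − d/p))) = √(2 × 183,300 × 322 / (9.07 × 0.6750)).
= √(118,045,200 / 6.1223) ≈ 4391.053.

Q* ≈ 4,391.1 boards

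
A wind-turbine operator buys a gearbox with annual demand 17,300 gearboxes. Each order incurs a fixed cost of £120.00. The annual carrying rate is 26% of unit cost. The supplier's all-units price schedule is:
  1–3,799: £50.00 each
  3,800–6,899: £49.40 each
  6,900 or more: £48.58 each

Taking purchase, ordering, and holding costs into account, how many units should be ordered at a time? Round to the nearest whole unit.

Q* ≈ 565 gearboxes

Holding cost per unit per year at price C is H = 0.26·C.
Evaluate total cost at each tier's feasible EOQ or, if the EOQ is below the tier, at the tier's minimum quantity.
EOQ at £50.00 = 565.1 (feasible in tier 1): TC = 17,300×£50.00 + (17,300/565.1)×120 + (565.1/2)×0.26×£50.00 = £872,346.84.
EOQ at £49.40 = 568.6 < 3800, so use break Q=3800: TC = 17,300×£49.40 + (17,300/3800.0)×120 + (3800.0/2)×0.26×£49.40 = £879,569.92.
EOQ at £48.58 = 573.3 < 6900, so use break Q=6900: TC = 17,300×£48.58 + (17,300/6900.0)×120 + (6900.0/2)×0.26×£48.58 = £884,311.13.
Lowest total cost is £872,346.84 at Q = 565.1.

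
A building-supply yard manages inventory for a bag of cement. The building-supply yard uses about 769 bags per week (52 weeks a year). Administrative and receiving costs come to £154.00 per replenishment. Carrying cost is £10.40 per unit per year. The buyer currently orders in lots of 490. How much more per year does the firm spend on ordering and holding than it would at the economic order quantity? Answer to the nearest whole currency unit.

Annual demand D = 769 × 52 = 39,988.
EOQ = √(2DS/H) = √(2 × 39,988 × 154 / 10.4) ≈ 1088.24.
Cost at Q* = (D/Q*)S + (Q*/2)H = √(2DSH) ≈ £11,317.67.
Cost at Q = 490: (39,988/490)×154 + (490/2)×10.4 = £12,567.66 + £2,548.00 = £15,115.66.
Excess = £15,115.66 − £11,317.67 = £3,797.99.

Extra cost ≈ £3,798 per year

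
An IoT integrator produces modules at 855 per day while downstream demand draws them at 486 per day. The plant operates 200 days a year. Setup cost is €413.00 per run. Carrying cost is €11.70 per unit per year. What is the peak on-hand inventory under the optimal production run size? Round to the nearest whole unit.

Annual demand D = 486 × 200 = 97,200.
Production build-up factor (1 − d/p) = 1 − 486/855 = 0.4316.
Q* = √(2DS / (H(1 − d/p))) = √(2 × 97,200 × 413 / (11.7 × 0.4316)).
= √(80,287,200 / 5.0495) ≈ 3987.495.
Maximum inventory = Q*(1 − d/p) = 3987.495 × 0.4316 ≈ 1720.919.

I_max ≈ 1,721 modules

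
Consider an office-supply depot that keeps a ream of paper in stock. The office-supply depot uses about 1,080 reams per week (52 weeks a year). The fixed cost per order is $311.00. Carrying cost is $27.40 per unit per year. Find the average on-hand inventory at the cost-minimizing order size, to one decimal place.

Annual demand D = 1,080 × 52 = 56,160.
EOQ = √(2DS/H) = √(2 × 56,160 × 311 / 27.4) ≈ 1129.10.
Average inventory = Q*/2 ≈ 1129.10 / 2 = 564.551.

Average inventory ≈ 564.6 reams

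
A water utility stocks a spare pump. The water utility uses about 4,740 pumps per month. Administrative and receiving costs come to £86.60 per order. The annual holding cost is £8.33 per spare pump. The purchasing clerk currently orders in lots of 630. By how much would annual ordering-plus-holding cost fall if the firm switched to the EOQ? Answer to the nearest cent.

Extra cost ≈ £1,383.78 per year

Annual demand D = 4,740 × 12 = 56,880.
EOQ = √(2DS/H) = √(2 × 56,880 × 86.6 / 8.33) ≈ 1087.50.
Cost at Q* = (D/Q*)S + (Q*/2)H = √(2DSH) ≈ £9,058.92.
Cost at Q = 630: (56,880/630)×86.6 + (630/2)×8.33 = £7,818.74 + £2,623.95 = £10,442.69.
Excess = £10,442.69 − £9,058.92 = £1,383.78.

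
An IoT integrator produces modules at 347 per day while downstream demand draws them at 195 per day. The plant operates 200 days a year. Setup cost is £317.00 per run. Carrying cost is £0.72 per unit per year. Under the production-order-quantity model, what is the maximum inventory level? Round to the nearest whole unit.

I_max ≈ 3,879 modules

Annual demand D = 195 × 200 = 39,000.
Production build-up factor (1 − d/p) = 1 − 195/347 = 0.4380.
Q* = √(2DS / (H(1 − d/p))) = √(2 × 39,000 × 317 / (0.72 × 0.4380)).
= √(24,726,000 / 0.3154) ≈ 8854.288.
Maximum inventory = Q*(1 − d/p) = 8854.288 × 0.4380 ≈ 3878.535.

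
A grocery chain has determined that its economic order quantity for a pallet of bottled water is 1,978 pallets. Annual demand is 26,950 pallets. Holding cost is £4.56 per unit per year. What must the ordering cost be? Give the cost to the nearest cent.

Squaring Q* = √(2DS/H) gives Q*² = 2DS/H.
From Q* = √(2DS/H): S = Q*²H / (2D) = 1,978² × 4.56 / (2 × 26,950) = 331.0005.

S ≈ £331.00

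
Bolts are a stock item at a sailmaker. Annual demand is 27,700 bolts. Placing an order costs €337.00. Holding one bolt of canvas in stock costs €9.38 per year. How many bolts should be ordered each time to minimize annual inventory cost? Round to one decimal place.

EOQ = √(2DS / H) = √(2 × 27,700 × 337 / 9.38).
= √(18,669,800 / 9.38) = √1,990,383.7953 ≈ 1410.810.

Q* ≈ 1,410.8 bolts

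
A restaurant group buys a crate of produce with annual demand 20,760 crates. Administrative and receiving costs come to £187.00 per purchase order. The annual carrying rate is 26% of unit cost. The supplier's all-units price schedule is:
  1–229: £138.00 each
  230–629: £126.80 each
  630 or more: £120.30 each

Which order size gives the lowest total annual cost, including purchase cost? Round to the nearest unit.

Holding cost per unit per year at price C is H = 0.26·C.
Candidates are each tier's EOQ (if it falls in that tier) and each price-break quantity.
Tier 1 (£138.00): EOQ = 465.2 exceeds tier's upper bound 229, so this tier is dominated.
EOQ at £126.80 = 485.3 (feasible in tier 2): TC = 20,760×£126.80 + (20,760/485.3)×187 + (485.3/2)×0.26×£126.80 = £2,648,367.11.
EOQ at £120.30 = 498.2 < 630, so use break Q=630: TC = 20,760×£120.30 + (20,760/630.0)×187 + (630.0/2)×0.26×£120.30 = £2,513,442.67.
Lowest total cost is £2,513,442.67 at Q = 630.0.

Q* ≈ 630 crates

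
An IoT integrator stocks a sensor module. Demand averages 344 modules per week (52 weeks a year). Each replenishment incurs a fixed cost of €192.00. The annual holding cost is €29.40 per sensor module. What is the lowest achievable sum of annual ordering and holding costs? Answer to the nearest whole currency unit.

TC* ≈ €14,211

Annual demand D = 344 × 52 = 17,888.
EOQ = √(2DS/H) = √(2 × 17,888 × 192 / 29.4) ≈ 483.36.
At the optimum the two cost components are equal, so total cost = 2·(Q*/2)H = Q*·H.
Minimum total = √(2DSH) = √(2 × 17,888 × 192 × 29.4) ≈ 14210.854.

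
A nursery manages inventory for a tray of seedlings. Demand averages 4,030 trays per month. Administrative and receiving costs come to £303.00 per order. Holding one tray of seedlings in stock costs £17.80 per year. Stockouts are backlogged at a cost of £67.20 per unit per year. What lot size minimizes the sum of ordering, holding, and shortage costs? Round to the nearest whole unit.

Annual demand D = 4,030 × 12 = 48,360.
With planned backorders, Q* = √(2DS/H) · √((H+B)/B).
√(2DS/H) = √(2 × 48,360 × 303 / 17.8) = 1283.126.
√((H+B)/B) = √((17.8+67.2)/67.2) = 1.1247.
Q* ≈ 1443.093.

Q* ≈ 1,443 trays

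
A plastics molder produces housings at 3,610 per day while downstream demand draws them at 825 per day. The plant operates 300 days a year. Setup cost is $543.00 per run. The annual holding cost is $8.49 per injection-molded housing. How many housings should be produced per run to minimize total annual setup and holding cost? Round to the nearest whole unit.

Q* ≈ 6,406 housings

Annual demand D = 825 × 300 = 247,500.
Production build-up factor (1 − d/p) = 1 − 825/3,610 = 0.7715.
Q* = √(2DS / (H(1 − d/p))) = √(2 × 247,500 × 543 / (8.49 × 0.7715)).
= √(268,785,000 / 6.5498) ≈ 6406.040.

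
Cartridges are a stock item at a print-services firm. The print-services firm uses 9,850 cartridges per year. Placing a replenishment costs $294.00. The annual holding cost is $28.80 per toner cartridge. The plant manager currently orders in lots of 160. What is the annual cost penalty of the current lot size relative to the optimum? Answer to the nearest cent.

EOQ = √(2DS/H) = √(2 × 9,850 × 294 / 28.8) ≈ 448.45.
Cost at Q* = (D/Q*)S + (Q*/2)H = √(2DSH) ≈ $12,915.26.
Cost at Q = 160: (9,850/160)×294 + (160/2)×28.8 = $18,099.38 + $2,304.00 = $20,403.38.
Excess = $20,403.38 − $12,915.26 = $7,488.12.

Extra cost ≈ $7,488.12 per year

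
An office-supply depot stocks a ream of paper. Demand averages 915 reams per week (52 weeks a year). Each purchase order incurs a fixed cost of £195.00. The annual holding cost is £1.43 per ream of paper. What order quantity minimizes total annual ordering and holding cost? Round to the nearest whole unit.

Annual demand D = 915 × 52 = 47,580.
EOQ = √(2DS / H) = √(2 × 47,580 × 195 / 1.43).
= √(18,556,200 / 1.43) = √12,976,363.6364 ≈ 3602.272.

Q* ≈ 3,602 reams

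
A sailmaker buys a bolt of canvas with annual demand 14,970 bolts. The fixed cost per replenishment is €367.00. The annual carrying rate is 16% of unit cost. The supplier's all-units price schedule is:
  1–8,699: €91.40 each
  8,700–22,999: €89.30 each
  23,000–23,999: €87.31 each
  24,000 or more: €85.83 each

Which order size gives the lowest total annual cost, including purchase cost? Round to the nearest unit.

Q* ≈ 867 bolts

Holding cost per unit per year at price C is H = 0.16·C.
For each price level, check whether its EOQ is feasible; otherwise the best quantity at that price is the breakpoint.
EOQ at €91.40 = 866.8 (feasible in tier 1): TC = 14,970×€91.40 + (14,970/866.8)×367 + (866.8/2)×0.16×€91.40 = €1,380,934.29.
EOQ at €89.30 = 876.9 < 8700, so use break Q=8700: TC = 14,970×€89.30 + (14,970/8700.0)×367 + (8700.0/2)×0.16×€89.30 = €1,399,605.29.
EOQ at €87.31 = 886.9 < 23000, so use break Q=23000: TC = 14,970×€87.31 + (14,970/23000.0)×367 + (23000.0/2)×0.16×€87.31 = €1,467,919.97.
EOQ at €85.83 = 894.5 < 24000, so use break Q=24000: TC = 14,970×€85.83 + (14,970/24000.0)×367 + (24000.0/2)×0.16×€85.83 = €1,449,897.62.
Lowest total cost is €1,380,934.29 at Q = 866.8.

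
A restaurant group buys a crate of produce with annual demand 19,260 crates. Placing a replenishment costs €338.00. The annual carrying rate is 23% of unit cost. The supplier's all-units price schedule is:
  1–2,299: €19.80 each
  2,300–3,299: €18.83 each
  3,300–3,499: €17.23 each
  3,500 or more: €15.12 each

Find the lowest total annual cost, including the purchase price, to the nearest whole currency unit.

TC* ≈ €299,157

Holding cost per unit per year at price C is H = 0.23·C.
For each price level, check whether its EOQ is feasible; otherwise the best quantity at that price is the breakpoint.
EOQ at €19.80 = 1690.8 (feasible in tier 1): TC = 19,260×€19.80 + (19,260/1690.8)×338 + (1690.8/2)×0.23×€19.80 = €389,048.13.
EOQ at €18.83 = 1733.9 < 2300, so use break Q=2300: TC = 19,260×€18.83 + (19,260/2300.0)×338 + (2300.0/2)×0.23×€18.83 = €370,476.72.
EOQ at €17.23 = 1812.6 < 3300, so use break Q=3300: TC = 19,260×€17.23 + (19,260/3300.0)×338 + (3300.0/2)×0.23×€17.23 = €340,361.28.
EOQ at €15.12 = 1934.9 < 3500, so use break Q=3500: TC = 19,260×€15.12 + (19,260/3500.0)×338 + (3500.0/2)×0.23×€15.12 = €299,156.97.
Lowest total cost among the candidates is at Q = 3500.0.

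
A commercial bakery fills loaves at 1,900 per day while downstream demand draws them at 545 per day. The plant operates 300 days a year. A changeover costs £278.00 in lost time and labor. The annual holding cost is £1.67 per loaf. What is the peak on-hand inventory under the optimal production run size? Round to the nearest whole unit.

I_max ≈ 6,231 loaves

Annual demand D = 545 × 300 = 163,500.
Production build-up factor (1 − d/p) = 1 − 545/1,900 = 0.7132.
Q* = √(2DS / (H(1 − d/p))) = √(2 × 163,500 × 278 / (1.67 × 0.7132)).
= √(90,906,000 / 1.191) ≈ 8736.655.
Maximum inventory = Q*(1 − d/p) = 8736.655 × 0.7132 ≈ 6230.615.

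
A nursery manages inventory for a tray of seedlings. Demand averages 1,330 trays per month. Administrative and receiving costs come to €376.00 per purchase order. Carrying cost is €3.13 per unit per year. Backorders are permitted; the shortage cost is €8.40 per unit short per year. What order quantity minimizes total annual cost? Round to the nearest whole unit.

Q* ≈ 2,294 trays

Annual demand D = 1,330 × 12 = 15,960.
With planned backorders, Q* = √(2DS/H) · √((H+B)/B).
√(2DS/H) = √(2 × 15,960 × 376 / 3.13) = 1958.183.
√((H+B)/B) = √((3.13+8.4)/8.4) = 1.1716.
Q* ≈ 2294.184.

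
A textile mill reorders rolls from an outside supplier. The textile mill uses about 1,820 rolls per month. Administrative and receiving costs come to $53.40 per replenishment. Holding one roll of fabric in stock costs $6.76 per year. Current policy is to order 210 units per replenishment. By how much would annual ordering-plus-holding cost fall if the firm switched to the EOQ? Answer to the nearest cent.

Extra cost ≈ $2,292.53 per year

Annual demand D = 1,820 × 12 = 21,840.
EOQ = √(2DS/H) = √(2 × 21,840 × 53.4 / 6.76) ≈ 587.41.
Cost at Q* = (D/Q*)S + (Q*/2)H = √(2DSH) ≈ $3,970.87.
Cost at Q = 210: (21,840/210)×53.4 + (210/2)×6.76 = $5,553.60 + $709.80 = $6,263.40.
Excess = $6,263.40 − $3,970.87 = $2,292.53.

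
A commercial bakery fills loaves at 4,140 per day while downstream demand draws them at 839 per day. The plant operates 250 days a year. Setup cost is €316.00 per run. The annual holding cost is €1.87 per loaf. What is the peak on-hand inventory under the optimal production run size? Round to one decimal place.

Annual demand D = 839 × 250 = 209,750.
Production build-up factor (1 − d/p) = 1 − 839/4,140 = 0.7973.
Q* = √(2DS / (H(1 − d/p))) = √(2 × 209,750 × 316 / (1.87 × 0.7973)).
= √(132,562,000 / 1.491) ≈ 9429.011.
Maximum inventory = Q*(1 − d/p) = 9429.011 × 0.7973 ≈ 7518.156.

I_max ≈ 7,518.2 loaves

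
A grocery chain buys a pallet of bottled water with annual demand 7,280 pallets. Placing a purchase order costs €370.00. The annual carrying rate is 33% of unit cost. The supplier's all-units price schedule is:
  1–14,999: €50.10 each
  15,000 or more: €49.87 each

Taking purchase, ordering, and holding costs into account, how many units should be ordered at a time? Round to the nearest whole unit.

Q* ≈ 571 pallets

Holding cost per unit per year at price C is H = 0.33·C.
Evaluate total cost at each tier's feasible EOQ or, if the EOQ is below the tier, at the tier's minimum quantity.
EOQ at €50.10 = 570.8 (feasible in tier 1): TC = 7,280×€50.10 + (7,280/570.8)×370 + (570.8/2)×0.33×€50.10 = €374,165.51.
EOQ at €49.87 = 572.1 < 15000, so use break Q=15000: TC = 7,280×€49.87 + (7,280/15000.0)×370 + (15000.0/2)×0.33×€49.87 = €486,661.42.
Lowest total cost is €374,165.51 at Q = 570.8.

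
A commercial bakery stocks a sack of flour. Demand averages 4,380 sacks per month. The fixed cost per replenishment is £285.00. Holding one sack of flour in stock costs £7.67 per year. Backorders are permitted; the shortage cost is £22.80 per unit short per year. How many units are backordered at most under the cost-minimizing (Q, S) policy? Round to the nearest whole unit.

S* ≈ 575 sacks

Annual demand D = 4,380 × 12 = 52,560.
With planned backorders, Q* = √(2DS/H) · √((H+B)/B).
√(2DS/H) = √(2 × 52,560 × 285 / 7.67) = 1976.366.
√((H+B)/B) = √((7.67+22.8)/22.8) = 1.1560.
Q* ≈ 2284.737.
S* = Q* · H/(H+B) = 2284.737 × 7.67/30.47 ≈ 575.121.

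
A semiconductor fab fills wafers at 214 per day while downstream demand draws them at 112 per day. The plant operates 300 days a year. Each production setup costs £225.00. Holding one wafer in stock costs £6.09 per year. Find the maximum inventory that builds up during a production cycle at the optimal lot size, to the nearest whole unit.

Annual demand D = 112 × 300 = 33,600.
Production build-up factor (1 − d/p) = 1 − 112/214 = 0.4766.
Q* = √(2DS / (H(1 − d/p))) = √(2 × 33,600 × 225 / (6.09 × 0.4766)).
= √(15,120,000 / 2.9027) ≈ 2282.307.
Maximum inventory = Q*(1 − d/p) = 2282.307 × 0.4766 ≈ 1087.829.

I_max ≈ 1,088 wafers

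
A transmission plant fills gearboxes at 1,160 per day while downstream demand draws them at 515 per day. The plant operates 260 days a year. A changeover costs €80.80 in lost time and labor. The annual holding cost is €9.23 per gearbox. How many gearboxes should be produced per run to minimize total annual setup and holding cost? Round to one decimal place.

Q* ≈ 2,053.3 gearboxes

Annual demand D = 515 × 260 = 133,900.
Production build-up factor (1 − d/p) = 1 − 515/1,160 = 0.5560.
Q* = √(2DS / (H(1 − d/p))) = √(2 × 133,900 × 80.8 / (9.23 × 0.5560)).
= √(21,638,240 / 5.1322) ≈ 2053.332.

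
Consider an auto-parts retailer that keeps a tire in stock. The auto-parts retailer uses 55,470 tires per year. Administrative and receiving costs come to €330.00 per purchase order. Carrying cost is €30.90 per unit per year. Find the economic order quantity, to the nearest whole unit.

EOQ = √(2DS / H) = √(2 × 55,470 × 330 / 30.9).
= √(36,610,200 / 30.9) = √1,184,796.1165 ≈ 1088.483.

Q* ≈ 1,088 tires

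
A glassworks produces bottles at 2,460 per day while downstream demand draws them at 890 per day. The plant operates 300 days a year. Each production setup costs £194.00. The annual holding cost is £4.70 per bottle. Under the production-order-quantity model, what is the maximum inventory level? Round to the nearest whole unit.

I_max ≈ 3,751 bottles

Annual demand D = 890 × 300 = 267,000.
Production build-up factor (1 − d/p) = 1 − 890/2,460 = 0.6382.
Q* = √(2DS / (H(1 − d/p))) = √(2 × 267,000 × 194 / (4.7 × 0.6382)).
= √(103,596,000 / 2.9996) ≈ 5876.792.
Maximum inventory = Q*(1 − d/p) = 5876.792 × 0.6382 ≈ 3750.635.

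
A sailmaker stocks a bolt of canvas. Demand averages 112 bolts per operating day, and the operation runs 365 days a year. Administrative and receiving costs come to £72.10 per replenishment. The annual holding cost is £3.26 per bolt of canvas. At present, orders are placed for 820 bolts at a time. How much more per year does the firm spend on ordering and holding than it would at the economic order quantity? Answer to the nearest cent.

Extra cost ≈ £547.29 per year

Annual demand D = 112 × 365 = 40,880.
EOQ = √(2DS/H) = √(2 × 40,880 × 72.1 / 3.26) ≈ 1344.71.
Cost at Q* = (D/Q*)S + (Q*/2)H = √(2DSH) ≈ £4,383.76.
Cost at Q = 820: (40,880/820)×72.1 + (820/2)×3.26 = £3,594.45 + £1,336.60 = £4,931.05.
Excess = £4,931.05 − £4,383.76 = £547.29.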